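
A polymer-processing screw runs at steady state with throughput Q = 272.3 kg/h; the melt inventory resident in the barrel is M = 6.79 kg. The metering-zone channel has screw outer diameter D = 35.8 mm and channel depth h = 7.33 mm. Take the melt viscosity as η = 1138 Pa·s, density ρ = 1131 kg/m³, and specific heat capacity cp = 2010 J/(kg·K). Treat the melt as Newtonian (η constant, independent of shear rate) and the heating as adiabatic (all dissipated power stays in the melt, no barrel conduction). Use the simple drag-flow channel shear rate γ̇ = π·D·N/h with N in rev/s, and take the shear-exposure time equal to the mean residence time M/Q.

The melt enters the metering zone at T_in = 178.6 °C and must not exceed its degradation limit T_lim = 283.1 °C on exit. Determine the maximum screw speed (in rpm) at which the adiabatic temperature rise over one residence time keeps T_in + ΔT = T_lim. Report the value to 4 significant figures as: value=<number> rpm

Convert throughput: Q = 272.3 kg/h = 272.3/3600 = 0.0756389 kg/s
Mean residence time: t_res = M/Q_s = 6.79 kg / 0.0756389 kg/s = 89.7686 s
Geometry in SI: D = 35.8 mm → 0.0358 m, h = 7.33 mm → 0.00733 m
ΔT_a = T_lim − T_in = 283.1 °C − 178.6 °C = 104.5 K
γ̇_max² = ΔT_a·ρ·cp/(η·t_res) = 104.5·1131·2010/(1138·89.7686) = 2325.46 s⁻²
γ̇_max = sqrt(2325.46) = 48.223 s⁻¹
N_max = γ̇_max·h / (π·D) = 48.223 · 0.00733 / (π · 0.0358) = 3.14286 rev/s = 188.572 rpm

value=188.6 rpm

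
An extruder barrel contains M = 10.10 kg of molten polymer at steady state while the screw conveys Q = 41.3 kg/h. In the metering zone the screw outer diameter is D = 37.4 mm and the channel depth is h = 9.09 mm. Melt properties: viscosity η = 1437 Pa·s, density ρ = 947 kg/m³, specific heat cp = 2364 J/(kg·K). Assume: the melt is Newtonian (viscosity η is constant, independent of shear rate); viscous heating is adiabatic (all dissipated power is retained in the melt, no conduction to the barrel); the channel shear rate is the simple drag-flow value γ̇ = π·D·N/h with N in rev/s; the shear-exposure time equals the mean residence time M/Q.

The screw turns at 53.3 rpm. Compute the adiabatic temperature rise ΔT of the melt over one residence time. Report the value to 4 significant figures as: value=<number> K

Q_s = Q / 3600 = 41.3 / 3600 = 0.0114722 kg/s
Mean residence time: t_res = M/Q_s = 10.10 kg / 0.0114722 kg/s = 880.387 s
D = 37.4 mm = 0.0374 m;  h = 9.09 mm = 0.00909 m;  N = 53.3 rpm / 60 = 0.888333 rev/s
γ̇ = π·D·N / h = π · 0.0374 · 0.888333 / 0.00909 = 11.4824 s⁻¹
Adiabatic rise: ΔT = η γ̇² t_res / (ρ cp) = 1437·(11.4824)²·880.387 / (947·2364) = 74.5075 K

value=74.51 K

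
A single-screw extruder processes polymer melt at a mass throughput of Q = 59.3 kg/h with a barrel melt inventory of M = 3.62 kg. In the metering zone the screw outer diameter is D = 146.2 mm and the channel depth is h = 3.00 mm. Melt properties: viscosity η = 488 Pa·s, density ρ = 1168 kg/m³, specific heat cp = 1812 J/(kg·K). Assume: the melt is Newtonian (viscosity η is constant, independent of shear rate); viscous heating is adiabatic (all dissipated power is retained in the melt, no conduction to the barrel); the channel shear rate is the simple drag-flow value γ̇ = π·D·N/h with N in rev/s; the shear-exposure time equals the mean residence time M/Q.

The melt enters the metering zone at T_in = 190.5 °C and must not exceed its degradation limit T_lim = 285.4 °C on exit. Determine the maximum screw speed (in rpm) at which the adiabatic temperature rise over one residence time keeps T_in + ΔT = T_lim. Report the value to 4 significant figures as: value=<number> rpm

Convert throughput: Q = 59.3 kg/h = 59.3/3600 = 0.0164722 kg/s
Mean residence time: t_res = M/Q_s = 3.62 kg / 0.0164722 kg/s = 219.764 s
D = 146.2 mm = 0.1462 m;  h = 3.00 mm = 0.003 m
ΔT_a = T_lim − T_in = 285.4 °C − 190.5 °C = 94.9 K
γ̇_max² = ΔT_a·ρ·cp / (η·t_res) = [94.9 × 1168 × 1812] / [488 × 219.764] = 1872.8 s⁻²
Take the square root: γ̇_max = √(1872.8) = 43.2758 s⁻¹
N_max = γ̇_max·h / (π·D) = 43.2758 · 0.003 / (π · 0.1462) = 0.282663 rev/s = 16.9598 rpm

value=16.96 rpm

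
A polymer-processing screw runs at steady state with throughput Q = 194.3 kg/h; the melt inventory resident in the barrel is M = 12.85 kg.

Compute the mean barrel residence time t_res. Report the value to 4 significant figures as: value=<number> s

Convert throughput: Q = 194.3 kg/h = 194.3/3600 = 0.0539722 kg/s
t_res = M / Q_s = 12.85 ÷ 0.0539722 = 238.085 s

value=238.1 s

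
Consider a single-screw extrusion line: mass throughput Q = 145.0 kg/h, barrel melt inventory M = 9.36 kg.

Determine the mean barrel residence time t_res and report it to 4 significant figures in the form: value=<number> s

Throughput in SI: Q_s = 145.0 kg/h ÷ 3600 s/h = 0.0402778 kg/s
Mean residence time: t_res = M/Q_s = 9.36 kg / 0.0402778 kg/s = 232.386 s

value=232.4 s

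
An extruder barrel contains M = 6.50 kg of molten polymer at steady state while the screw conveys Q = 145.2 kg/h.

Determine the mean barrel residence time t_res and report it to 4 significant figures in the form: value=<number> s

Throughput in SI: Q_s = 145.2 kg/h ÷ 3600 s/h = 0.0403333 kg/s
Mean residence time: t_res = M/Q_s = 6.50 kg / 0.0403333 kg/s = 161.157 s

value=161.2 s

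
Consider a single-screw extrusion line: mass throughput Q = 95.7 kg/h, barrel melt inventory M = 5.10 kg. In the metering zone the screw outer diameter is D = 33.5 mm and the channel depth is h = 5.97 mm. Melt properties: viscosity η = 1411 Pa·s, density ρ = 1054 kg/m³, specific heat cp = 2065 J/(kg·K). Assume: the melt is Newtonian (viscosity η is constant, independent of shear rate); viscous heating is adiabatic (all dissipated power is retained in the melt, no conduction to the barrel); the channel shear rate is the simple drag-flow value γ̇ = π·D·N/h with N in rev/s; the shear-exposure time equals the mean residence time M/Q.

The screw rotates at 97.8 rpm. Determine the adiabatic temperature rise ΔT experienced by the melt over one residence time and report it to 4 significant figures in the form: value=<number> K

value=102.7 K

Throughput in SI: Q_s = 95.7 kg/h ÷ 3600 s/h = 0.0265833 kg/s
Mean residence time: t_res = M/Q_s = 5.10 kg / 0.0265833 kg/s = 191.85 s
Geometry in metres: D = 33.5 mm → 0.0335 m, h = 5.97 mm → 0.00597 m; screw speed N = 97.8 rpm = 1.63 rev/s
Shear rate: γ̇ = πDN/h = π·0.0335·1.63/0.00597 = 28.7348 s⁻¹
Adiabatic rise: ΔT = η γ̇² t_res / (ρ cp) = 1411·(28.7348)²·191.85 / (1054·2065) = 102.694 K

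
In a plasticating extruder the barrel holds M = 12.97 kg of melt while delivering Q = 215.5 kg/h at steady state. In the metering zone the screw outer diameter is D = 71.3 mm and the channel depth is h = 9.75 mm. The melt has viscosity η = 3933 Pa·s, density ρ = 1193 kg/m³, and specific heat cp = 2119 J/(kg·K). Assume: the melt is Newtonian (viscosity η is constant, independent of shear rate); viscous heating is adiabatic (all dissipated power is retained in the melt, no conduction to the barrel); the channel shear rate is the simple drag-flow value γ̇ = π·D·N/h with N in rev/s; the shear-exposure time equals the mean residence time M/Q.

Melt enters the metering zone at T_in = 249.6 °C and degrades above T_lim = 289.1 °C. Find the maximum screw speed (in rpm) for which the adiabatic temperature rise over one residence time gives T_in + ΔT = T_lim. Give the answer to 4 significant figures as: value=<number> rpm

value=28.27 rpm

Q_s = Q / 3600 = 215.5 / 3600 = 0.0598611 kg/s
t_res = M / Q_s = 12.97 ÷ 0.0598611 = 216.668 s
Convert to metres: D = 0.0713 m, h = 0.00975 m
Allowable rise: ΔT_a = T_lim − T_in = 289.1 − 249.6 = 39.5 K
γ̇_max² = ΔT_a·ρ·cp/(η·t_res) = 39.5·1193·2119/(3933·216.668) = 117.179 s⁻²
γ̇_max = √117.179 = 10.8249 s⁻¹
N_max = γ̇_max h / (πD) = 10.8249·0.00975/(π·0.0713) = 0.471183 rev/s → ×60 = 28.271 rpm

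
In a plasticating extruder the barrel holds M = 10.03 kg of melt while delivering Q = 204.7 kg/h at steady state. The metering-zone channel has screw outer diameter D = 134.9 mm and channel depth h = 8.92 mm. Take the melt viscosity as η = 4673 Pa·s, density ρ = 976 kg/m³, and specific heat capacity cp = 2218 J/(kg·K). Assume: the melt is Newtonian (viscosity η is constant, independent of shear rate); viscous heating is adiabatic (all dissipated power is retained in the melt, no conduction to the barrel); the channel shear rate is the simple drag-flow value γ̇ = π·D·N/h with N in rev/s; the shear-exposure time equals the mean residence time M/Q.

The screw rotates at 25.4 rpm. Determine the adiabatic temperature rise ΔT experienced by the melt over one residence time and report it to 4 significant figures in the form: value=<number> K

value=154.0 K

Convert throughput: Q = 204.7 kg/h = 204.7/3600 = 0.0568611 kg/s
Mean residence time: t_res = M/Q_s = 10.03 kg / 0.0568611 kg/s = 176.395 s
Convert to SI: D = 0.1349 m, h = 0.00892 m, N = 25.4/60 = 0.423333 rev/s
Shear rate: γ̇ = πDN/h = π·0.1349·0.423333/0.00892 = 20.1131 s⁻¹
Adiabatic rise: ΔT = η γ̇² t_res / (ρ cp) = 4673·(20.1131)²·176.395 / (976·2218) = 154.038 K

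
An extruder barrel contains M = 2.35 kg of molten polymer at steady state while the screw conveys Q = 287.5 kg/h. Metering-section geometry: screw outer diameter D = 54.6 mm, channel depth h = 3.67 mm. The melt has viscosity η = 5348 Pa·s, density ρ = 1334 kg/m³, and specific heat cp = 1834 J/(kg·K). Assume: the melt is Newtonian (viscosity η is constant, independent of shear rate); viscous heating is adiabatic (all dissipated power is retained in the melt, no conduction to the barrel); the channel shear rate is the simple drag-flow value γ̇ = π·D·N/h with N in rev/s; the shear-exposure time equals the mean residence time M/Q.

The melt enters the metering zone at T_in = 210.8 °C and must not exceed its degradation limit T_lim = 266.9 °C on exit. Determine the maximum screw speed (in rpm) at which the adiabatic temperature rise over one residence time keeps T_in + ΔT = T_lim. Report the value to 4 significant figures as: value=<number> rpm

Convert throughput: Q = 287.5 kg/h = 287.5/3600 = 0.0798611 kg/s
Mean residence time: t_res = M/Q_s = 2.35 kg / 0.0798611 kg/s = 29.4261 s
D = 54.6 mm = 0.0546 m;  h = 3.67 mm = 0.00367 m
ΔT_a = T_lim − T_in = 266.9 − 210.8 = 56.1 K
γ̇_max² = ΔT_a·ρ·cp/(η·t_res) = 56.1·1334·1834/(5348·29.4261) = 872.156 s⁻²
γ̇_max = sqrt(872.156) = 29.5323 s⁻¹
N_max = γ̇_max h / (πD) = 29.5323·0.00367/(π·0.0546) = 0.63186 rev/s → ×60 = 37.9116 rpm

value=37.91 rpm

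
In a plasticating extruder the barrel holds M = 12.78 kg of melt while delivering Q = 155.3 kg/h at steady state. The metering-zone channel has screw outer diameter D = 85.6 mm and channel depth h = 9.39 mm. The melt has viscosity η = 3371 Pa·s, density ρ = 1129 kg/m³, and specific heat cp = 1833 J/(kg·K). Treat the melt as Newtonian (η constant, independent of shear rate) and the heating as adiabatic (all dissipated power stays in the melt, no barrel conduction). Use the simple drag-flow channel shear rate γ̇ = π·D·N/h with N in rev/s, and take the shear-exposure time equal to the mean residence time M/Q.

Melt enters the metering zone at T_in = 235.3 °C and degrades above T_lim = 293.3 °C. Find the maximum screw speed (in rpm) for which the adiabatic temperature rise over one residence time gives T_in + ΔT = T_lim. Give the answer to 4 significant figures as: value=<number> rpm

value=22.97 rpm

Throughput in SI: Q_s = 155.3 kg/h ÷ 3600 s/h = 0.0431389 kg/s
Mean residence time: t_res = M/Q_s = 12.78 kg / 0.0431389 kg/s = 296.252 s
D = 85.6 mm = 0.0856 m;  h = 9.39 mm = 0.00939 m
ΔT_a = T_lim − T_in = 293.3 − 235.3 = 58 K
γ̇_max² = ΔT_a·ρ·cp/(η·t_res) = 58·1129·1833/(3371·296.252) = 120.189 s⁻²
Take the square root: γ̇_max = √(120.189) = 10.9631 s⁻¹
N_max = γ̇_max h / (πD) = 10.9631·0.00939/(π·0.0856) = 0.382802 rev/s → ×60 = 22.9681 rpm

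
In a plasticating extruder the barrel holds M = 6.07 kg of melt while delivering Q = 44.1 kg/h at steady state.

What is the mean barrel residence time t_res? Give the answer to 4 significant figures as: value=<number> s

value=495.5 s

Q_s = Q / 3600 = 44.1 / 3600 = 0.01225 kg/s
t_res = M / Q_s = 6.07 ÷ 0.01225 = 495.51 s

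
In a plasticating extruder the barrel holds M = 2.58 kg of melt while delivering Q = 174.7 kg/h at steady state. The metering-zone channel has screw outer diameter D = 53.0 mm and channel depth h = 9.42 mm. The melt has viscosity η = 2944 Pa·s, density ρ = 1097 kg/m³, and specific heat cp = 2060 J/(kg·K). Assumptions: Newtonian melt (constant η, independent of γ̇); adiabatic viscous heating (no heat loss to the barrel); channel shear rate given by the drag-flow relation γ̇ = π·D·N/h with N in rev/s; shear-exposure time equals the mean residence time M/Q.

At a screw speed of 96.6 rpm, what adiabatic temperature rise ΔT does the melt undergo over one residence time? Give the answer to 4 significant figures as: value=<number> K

Throughput in SI: Q_s = 174.7 kg/h ÷ 3600 s/h = 0.0485278 kg/s
Mean residence time: t_res = M/Q_s = 2.58 kg / 0.0485278 kg/s = 53.1654 s
D = 53.0 mm = 0.053 m;  h = 9.42 mm = 0.00942 m;  N = 96.6 rpm / 60 = 1.61 rev/s
γ̇ = π·D·N / h = π · 0.053 · 1.61 / 0.00942 = 28.4578 s⁻¹
ΔT = η·γ̇²·t_res/(ρ·cp) = [2944 × 28.4578² × 53.1654] / [1097 × 2060] = 56.0912 K

value=56.09 K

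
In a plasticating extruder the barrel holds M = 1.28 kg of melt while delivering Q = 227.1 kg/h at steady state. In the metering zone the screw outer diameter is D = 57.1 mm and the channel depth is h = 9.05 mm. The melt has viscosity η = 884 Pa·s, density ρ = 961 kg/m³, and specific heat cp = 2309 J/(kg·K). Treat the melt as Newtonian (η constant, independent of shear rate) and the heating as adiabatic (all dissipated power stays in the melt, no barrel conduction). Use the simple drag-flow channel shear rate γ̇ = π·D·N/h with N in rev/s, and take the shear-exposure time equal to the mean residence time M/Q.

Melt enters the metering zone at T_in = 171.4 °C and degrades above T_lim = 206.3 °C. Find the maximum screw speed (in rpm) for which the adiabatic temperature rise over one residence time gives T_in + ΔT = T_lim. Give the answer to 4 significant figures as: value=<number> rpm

value=198.9 rpm

Throughput in SI: Q_s = 227.1 kg/h ÷ 3600 s/h = 0.0630833 kg/s
Mean residence time: t_res = M/Q_s = 1.28 kg / 0.0630833 kg/s = 20.2906 s
Geometry in SI: D = 57.1 mm → 0.0571 m, h = 9.05 mm → 0.00905 m
Allowable rise: ΔT_a = T_lim − T_in = 206.3 − 171.4 = 34.9 K
γ̇_max² = ΔT_a·ρ·cp/(η·t_res) = 34.9·961·2309/(884·20.2906) = 4317.43 s⁻²
Take the square root: γ̇_max = √(4317.43) = 65.7071 s⁻¹
N_max = γ̇_max·h / (π·D) = 65.7071 · 0.00905 / (π · 0.0571) = 3.31494 rev/s = 198.896 rpm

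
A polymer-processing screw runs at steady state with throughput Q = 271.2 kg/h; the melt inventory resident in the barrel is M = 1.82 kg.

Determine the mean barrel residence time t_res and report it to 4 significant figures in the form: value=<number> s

Convert throughput: Q = 271.2 kg/h = 271.2/3600 = 0.0753333 kg/s
Mean residence time: t_res = M/Q_s = 1.82 kg / 0.0753333 kg/s = 24.1593 s

value=24.16 s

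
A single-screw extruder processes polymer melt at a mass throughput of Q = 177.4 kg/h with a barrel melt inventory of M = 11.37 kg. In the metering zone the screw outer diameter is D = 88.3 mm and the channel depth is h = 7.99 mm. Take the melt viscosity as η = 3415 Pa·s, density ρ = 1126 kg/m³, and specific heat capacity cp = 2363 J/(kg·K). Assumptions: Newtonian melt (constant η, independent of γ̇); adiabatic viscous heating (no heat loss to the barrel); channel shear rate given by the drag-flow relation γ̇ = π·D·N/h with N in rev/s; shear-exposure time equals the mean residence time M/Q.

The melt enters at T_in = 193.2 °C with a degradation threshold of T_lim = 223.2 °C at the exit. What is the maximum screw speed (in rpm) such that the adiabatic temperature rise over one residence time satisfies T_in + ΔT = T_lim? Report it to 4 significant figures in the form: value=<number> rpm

value=17.39 rpm

Q_s = Q / 3600 = 177.4 / 3600 = 0.0492778 kg/s
t_res = M / Q_s = 11.37 ÷ 0.0492778 = 230.733 s
Convert to metres: D = 0.0883 m, h = 0.00799 m
Allowable rise: ΔT_a = T_lim − T_in = 223.2 − 193.2 = 30 K
Invert ΔT = ηγ̇²t_res/(ρcp) for γ̇: γ̇_max² = ΔT_a ρ cp / (η t_res) = 30·1126·2363 / (3415·230.733) = 101.303 s⁻²
Take the square root: γ̇_max = √(101.303) = 10.065 s⁻¹
N_max = γ̇_max·h / (π·D) = 10.065 · 0.00799 / (π · 0.0883) = 0.2899 rev/s = 17.394 rpm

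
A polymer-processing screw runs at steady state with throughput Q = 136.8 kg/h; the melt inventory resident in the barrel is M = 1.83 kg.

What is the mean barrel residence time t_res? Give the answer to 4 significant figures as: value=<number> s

Convert throughput: Q = 136.8 kg/h = 136.8/3600 = 0.038 kg/s
t_res = M / Q_s = 1.83 ÷ 0.038 = 48.1579 s

value=48.16 s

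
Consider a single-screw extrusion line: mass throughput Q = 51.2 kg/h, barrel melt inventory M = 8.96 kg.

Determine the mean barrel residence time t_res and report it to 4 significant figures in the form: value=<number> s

Throughput in SI: Q_s = 51.2 kg/h ÷ 3600 s/h = 0.0142222 kg/s
t_res = M / Q_s = 8.96 / 0.0142222 = 630 s

value=630.0 s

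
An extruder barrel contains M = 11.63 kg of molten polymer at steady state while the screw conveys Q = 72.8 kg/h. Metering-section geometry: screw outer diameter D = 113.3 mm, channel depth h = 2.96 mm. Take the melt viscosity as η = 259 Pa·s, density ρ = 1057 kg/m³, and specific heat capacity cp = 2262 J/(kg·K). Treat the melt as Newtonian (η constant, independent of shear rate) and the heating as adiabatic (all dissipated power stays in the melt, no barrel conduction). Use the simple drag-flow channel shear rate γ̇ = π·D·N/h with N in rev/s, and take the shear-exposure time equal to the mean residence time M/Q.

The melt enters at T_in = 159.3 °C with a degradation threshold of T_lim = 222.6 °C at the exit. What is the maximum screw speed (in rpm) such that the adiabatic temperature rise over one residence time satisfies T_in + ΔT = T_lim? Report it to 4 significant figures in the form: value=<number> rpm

Q_s = Q / 3600 = 72.8 / 3600 = 0.0202222 kg/s
t_res = M / Q_s = 11.63 ÷ 0.0202222 = 575.11 s
D = 113.3 mm = 0.1133 m;  h = 2.96 mm = 0.00296 m
Allowable rise: ΔT_a = T_lim − T_in = 222.6 − 159.3 = 63.3 K
γ̇_max² = ΔT_a·ρ·cp / (η·t_res) = [63.3 × 1057 × 2262] / [259 × 575.11] = 1016.06 s⁻²
γ̇_max = √1016.06 = 31.8757 s⁻¹
Solve γ̇ = πDN/h for N: N_max = γ̇_max·h/(π·D) = 31.8757 × 0.00296 / (π × 0.1133) = 0.265077 rev/s = 15.9046 rpm

value=15.90 rpm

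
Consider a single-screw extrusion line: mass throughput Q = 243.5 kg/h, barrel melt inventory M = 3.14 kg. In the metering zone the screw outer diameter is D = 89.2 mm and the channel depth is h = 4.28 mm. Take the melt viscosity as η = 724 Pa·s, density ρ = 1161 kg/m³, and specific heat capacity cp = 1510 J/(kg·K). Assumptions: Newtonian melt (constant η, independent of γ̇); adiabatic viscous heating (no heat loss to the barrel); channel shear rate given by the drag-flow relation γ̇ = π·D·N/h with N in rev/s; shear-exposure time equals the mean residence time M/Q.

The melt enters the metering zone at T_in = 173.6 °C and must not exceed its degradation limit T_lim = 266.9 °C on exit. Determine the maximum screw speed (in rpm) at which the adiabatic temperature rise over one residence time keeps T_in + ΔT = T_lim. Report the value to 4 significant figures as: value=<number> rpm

Convert throughput: Q = 243.5 kg/h = 243.5/3600 = 0.0676389 kg/s
Mean residence time: t_res = M/Q_s = 3.14 kg / 0.0676389 kg/s = 46.423 s
Convert to metres: D = 0.0892 m, h = 0.00428 m
Allowable rise: ΔT_a = T_lim − T_in = 266.9 − 173.6 = 93.3 K
Invert ΔT = ηγ̇²t_res/(ρcp) for γ̇: γ̇_max² = ΔT_a ρ cp / (η t_res) = 93.3·1161·1510 / (724·46.423) = 4866.53 s⁻²
γ̇_max = sqrt(4866.53) = 69.7605 s⁻¹
N_max = γ̇_max h / (πD) = 69.7605·0.00428/(π·0.0892) = 1.06546 rev/s → ×60 = 63.9278 rpm

value=63.93 rpm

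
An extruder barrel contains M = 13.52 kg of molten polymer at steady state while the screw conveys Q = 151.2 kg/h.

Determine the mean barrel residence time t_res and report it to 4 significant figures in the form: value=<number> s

Q_s = Q / 3600 = 151.2 / 3600 = 0.042 kg/s
t_res = M / Q_s = 13.52 / 0.042 = 321.905 s

value=321.9 s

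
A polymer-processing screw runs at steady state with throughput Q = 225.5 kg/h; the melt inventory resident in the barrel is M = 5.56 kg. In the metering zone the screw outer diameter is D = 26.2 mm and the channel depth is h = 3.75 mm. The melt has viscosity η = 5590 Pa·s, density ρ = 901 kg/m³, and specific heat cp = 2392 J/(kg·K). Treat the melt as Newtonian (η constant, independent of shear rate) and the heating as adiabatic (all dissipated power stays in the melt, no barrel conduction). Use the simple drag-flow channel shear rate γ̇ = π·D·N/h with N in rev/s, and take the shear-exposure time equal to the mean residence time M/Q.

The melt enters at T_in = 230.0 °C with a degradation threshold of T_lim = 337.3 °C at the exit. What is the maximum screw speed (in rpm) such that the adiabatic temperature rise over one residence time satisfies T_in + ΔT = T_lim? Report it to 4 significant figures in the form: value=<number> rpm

Q_s = Q / 3600 = 225.5 / 3600 = 0.0626389 kg/s
Mean residence time: t_res = M/Q_s = 5.56 kg / 0.0626389 kg/s = 88.7627 s
Geometry in SI: D = 26.2 mm → 0.0262 m, h = 3.75 mm → 0.00375 m
ΔT_a = T_lim − T_in = 337.3 °C − 230.0 °C = 107.3 K
γ̇_max² = ΔT_a·ρ·cp/(η·t_res) = 107.3·901·2392/(5590·88.7627) = 466.061 s⁻²
Take the square root: γ̇_max = √(466.061) = 21.5885 s⁻¹
Solve γ̇ = πDN/h for N: N_max = γ̇_max·h/(π·D) = 21.5885 × 0.00375 / (π × 0.0262) = 0.983562 rev/s = 59.0137 rpm

value=59.01 rpm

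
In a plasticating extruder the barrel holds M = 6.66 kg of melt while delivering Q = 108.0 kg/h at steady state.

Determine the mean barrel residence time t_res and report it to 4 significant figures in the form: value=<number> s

value=222.0 s

Convert throughput: Q = 108.0 kg/h = 108.0/3600 = 0.03 kg/s
t_res = M / Q_s = 6.66 ÷ 0.03 = 222 s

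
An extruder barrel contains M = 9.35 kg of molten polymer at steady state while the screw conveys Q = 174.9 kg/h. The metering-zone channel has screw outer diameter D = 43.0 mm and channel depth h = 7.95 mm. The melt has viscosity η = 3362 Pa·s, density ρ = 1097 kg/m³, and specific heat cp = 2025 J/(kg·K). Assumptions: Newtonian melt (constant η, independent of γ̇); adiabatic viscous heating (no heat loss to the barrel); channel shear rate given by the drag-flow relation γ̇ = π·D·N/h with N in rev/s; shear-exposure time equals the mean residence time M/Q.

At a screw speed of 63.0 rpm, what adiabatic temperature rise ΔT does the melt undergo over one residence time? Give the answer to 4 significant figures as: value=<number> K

Q_s = Q / 3600 = 174.9 / 3600 = 0.0485833 kg/s
t_res = M / Q_s = 9.35 ÷ 0.0485833 = 192.453 s
Geometry in metres: D = 43.0 mm → 0.043 m, h = 7.95 mm → 0.00795 m; screw speed N = 63.0 rpm = 1.05 rev/s
γ̇ = π·D·N / h = π · 0.043 · 1.05 / 0.00795 = 17.8419 s⁻¹
ΔT = η·γ̇²·t_res/(ρ·cp) = [3362 × 17.8419² × 192.453] / [1097 × 2025] = 92.7196 K

value=92.72 K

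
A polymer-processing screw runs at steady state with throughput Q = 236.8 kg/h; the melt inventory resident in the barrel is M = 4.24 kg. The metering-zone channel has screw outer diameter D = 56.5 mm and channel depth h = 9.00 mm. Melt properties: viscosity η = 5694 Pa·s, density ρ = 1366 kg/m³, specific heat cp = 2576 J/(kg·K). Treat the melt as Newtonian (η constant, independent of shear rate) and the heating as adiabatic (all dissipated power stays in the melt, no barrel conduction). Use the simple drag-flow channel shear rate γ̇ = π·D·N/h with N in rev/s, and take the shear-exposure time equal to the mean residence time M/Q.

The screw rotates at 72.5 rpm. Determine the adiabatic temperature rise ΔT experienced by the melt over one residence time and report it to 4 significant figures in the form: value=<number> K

value=59.24 K

Convert throughput: Q = 236.8 kg/h = 236.8/3600 = 0.0657778 kg/s
t_res = M / Q_s = 4.24 / 0.0657778 = 64.4595 s
Convert to SI: D = 0.0565 m, h = 0.009 m, N = 72.5/60 = 1.20833 rev/s
Shear rate: γ̇ = πDN/h = π·0.0565·1.20833/0.009 = 23.831 s⁻¹
Adiabatic rise: ΔT = η γ̇² t_res / (ρ cp) = 5694·(23.831)²·64.4595 / (1366·2576) = 59.237 K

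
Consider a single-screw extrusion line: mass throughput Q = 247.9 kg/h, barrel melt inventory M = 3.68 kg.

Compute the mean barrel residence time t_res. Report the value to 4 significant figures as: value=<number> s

value=53.44 s

Convert throughput: Q = 247.9 kg/h = 247.9/3600 = 0.0688611 kg/s
t_res = M / Q_s = 3.68 ÷ 0.0688611 = 53.4409 s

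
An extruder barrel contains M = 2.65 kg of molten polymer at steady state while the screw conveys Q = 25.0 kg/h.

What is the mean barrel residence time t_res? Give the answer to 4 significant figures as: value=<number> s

value=381.6 s

Throughput in SI: Q_s = 25.0 kg/h ÷ 3600 s/h = 0.00694444 kg/s
Mean residence time: t_res = M/Q_s = 2.65 kg / 0.00694444 kg/s = 381.6 s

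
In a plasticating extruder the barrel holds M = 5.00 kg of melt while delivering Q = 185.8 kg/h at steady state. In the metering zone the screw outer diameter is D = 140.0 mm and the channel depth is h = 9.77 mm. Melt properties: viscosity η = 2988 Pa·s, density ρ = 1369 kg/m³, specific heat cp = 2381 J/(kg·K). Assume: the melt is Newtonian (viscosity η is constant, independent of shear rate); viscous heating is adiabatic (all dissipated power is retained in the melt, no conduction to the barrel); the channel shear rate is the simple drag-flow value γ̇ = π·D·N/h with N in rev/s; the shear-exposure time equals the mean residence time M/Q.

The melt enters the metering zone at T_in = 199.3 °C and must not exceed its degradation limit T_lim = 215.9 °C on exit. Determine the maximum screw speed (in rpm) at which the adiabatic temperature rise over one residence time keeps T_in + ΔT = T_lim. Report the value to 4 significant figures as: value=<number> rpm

value=18.22 rpm

Q_s = Q / 3600 = 185.8 / 3600 = 0.0516111 kg/s
Mean residence time: t_res = M/Q_s = 5.00 kg / 0.0516111 kg/s = 96.8784 s
D = 140.0 mm = 0.14 m;  h = 9.77 mm = 0.00977 m
ΔT_a = T_lim − T_in = 215.9 − 199.3 = 16.6 K
Invert ΔT = ηγ̇²t_res/(ρcp) for γ̇: γ̇_max² = ΔT_a ρ cp / (η t_res) = 16.6·1369·2381 / (2988·96.8784) = 186.923 s⁻²
γ̇_max = sqrt(186.923) = 13.672 s⁻¹
N_max = γ̇_max h / (πD) = 13.672·0.00977/(π·0.14) = 0.303703 rev/s → ×60 = 18.2222 rpm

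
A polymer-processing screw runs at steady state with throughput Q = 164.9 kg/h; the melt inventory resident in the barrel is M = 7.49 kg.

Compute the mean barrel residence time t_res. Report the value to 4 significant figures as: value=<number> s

Convert throughput: Q = 164.9 kg/h = 164.9/3600 = 0.0458056 kg/s
t_res = M / Q_s = 7.49 / 0.0458056 = 163.517 s

value=163.5 s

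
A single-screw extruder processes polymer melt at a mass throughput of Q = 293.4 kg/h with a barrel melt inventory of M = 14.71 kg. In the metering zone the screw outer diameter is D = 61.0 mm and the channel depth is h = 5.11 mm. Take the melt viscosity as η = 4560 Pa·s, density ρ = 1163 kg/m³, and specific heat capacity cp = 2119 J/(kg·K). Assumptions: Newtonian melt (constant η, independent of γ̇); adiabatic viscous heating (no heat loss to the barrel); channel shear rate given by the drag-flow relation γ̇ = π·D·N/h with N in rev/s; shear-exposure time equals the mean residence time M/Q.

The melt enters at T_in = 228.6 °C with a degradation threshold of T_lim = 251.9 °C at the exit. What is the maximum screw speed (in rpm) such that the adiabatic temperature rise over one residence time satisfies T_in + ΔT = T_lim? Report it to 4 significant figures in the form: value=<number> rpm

Q_s = Q / 3600 = 293.4 / 3600 = 0.0815 kg/s
Mean residence time: t_res = M/Q_s = 14.71 kg / 0.0815 kg/s = 180.491 s
D = 61.0 mm = 0.061 m;  h = 5.11 mm = 0.00511 m
Allowable rise: ΔT_a = T_lim − T_in = 251.9 − 228.6 = 23.3 K
γ̇_max² = ΔT_a·ρ·cp/(η·t_res) = 23.3·1163·2119/(4560·180.491) = 69.7665 s⁻²
γ̇_max = √69.7665 = 8.35263 s⁻¹
N_max = γ̇_max·h / (π·D) = 8.35263 · 0.00511 / (π · 0.061) = 0.222723 rev/s = 13.3634 rpm

value=13.36 rpm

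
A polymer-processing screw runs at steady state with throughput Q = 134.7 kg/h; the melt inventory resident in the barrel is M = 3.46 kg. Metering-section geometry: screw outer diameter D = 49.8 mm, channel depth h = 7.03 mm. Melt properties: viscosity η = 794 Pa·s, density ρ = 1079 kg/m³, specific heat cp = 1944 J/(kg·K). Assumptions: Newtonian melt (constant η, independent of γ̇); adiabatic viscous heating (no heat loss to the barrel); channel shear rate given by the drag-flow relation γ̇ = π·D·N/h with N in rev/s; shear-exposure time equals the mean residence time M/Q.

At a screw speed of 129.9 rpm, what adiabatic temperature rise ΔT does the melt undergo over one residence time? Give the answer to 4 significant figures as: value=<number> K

Q_s = Q / 3600 = 134.7 / 3600 = 0.0374167 kg/s
Mean residence time: t_res = M/Q_s = 3.46 kg / 0.0374167 kg/s = 92.4722 s
D = 49.8 mm = 0.0498 m;  h = 7.03 mm = 0.00703 m;  N = 129.9 rpm / 60 = 2.165 rev/s
γ̇ = π D N / h = (π)(0.0498)(2.165) / 0.00703 = 48.1817 s⁻¹
ΔT = η·γ̇²·t_res/(ρ·cp) = [794 × 48.1817² × 92.4722] / [1079 × 1944] = 81.2601 K

value=81.26 K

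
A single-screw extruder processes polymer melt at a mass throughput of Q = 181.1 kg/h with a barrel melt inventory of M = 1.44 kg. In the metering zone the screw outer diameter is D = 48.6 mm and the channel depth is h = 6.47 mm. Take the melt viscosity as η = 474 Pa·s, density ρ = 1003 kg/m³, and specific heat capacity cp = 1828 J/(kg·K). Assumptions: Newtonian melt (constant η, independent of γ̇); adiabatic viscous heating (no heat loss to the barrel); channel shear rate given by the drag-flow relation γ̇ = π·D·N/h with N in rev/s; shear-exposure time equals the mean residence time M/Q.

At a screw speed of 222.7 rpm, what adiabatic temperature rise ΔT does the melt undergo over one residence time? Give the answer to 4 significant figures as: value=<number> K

Q_s = Q / 3600 = 181.1 / 3600 = 0.0503056 kg/s
t_res = M / Q_s = 1.44 / 0.0503056 = 28.6251 s
Convert to SI: D = 0.0486 m, h = 0.00647 m, N = 222.7/60 = 3.71167 rev/s
γ̇ = π·D·N / h = π · 0.0486 · 3.71167 / 0.00647 = 87.5893 s⁻¹
Adiabatic rise: ΔT = η γ̇² t_res / (ρ cp) = 474·(87.5893)²·28.6251 / (1003·1828) = 56.774 K

value=56.77 K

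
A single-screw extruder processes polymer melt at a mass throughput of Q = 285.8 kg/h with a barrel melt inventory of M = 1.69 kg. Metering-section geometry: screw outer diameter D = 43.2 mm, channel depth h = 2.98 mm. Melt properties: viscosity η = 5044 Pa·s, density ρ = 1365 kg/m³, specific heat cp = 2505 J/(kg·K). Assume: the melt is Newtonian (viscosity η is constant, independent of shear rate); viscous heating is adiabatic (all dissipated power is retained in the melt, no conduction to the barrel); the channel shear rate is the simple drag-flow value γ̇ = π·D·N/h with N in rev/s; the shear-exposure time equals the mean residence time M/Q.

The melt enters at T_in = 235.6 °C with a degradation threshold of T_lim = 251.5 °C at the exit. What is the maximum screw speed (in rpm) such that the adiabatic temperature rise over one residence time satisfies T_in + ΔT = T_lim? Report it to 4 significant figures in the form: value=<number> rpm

Convert throughput: Q = 285.8 kg/h = 285.8/3600 = 0.0793889 kg/s
t_res = M / Q_s = 1.69 ÷ 0.0793889 = 21.2876 s
Convert to metres: D = 0.0432 m, h = 0.00298 m
Allowable rise: ΔT_a = T_lim − T_in = 251.5 − 235.6 = 15.9 K
Invert ΔT = ηγ̇²t_res/(ρcp) for γ̇: γ̇_max² = ΔT_a ρ cp / (η t_res) = 15.9·1365·2505 / (5044·21.2876) = 506.332 s⁻²
γ̇_max = √506.332 = 22.5018 s⁻¹
N_max = γ̇_max h / (πD) = 22.5018·0.00298/(π·0.0432) = 0.494084 rev/s → ×60 = 29.645 rpm

value=29.65 rpm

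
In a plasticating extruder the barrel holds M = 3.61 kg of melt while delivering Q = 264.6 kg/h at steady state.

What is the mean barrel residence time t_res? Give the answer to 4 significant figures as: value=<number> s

Throughput in SI: Q_s = 264.6 kg/h ÷ 3600 s/h = 0.0735 kg/s
Mean residence time: t_res = M/Q_s = 3.61 kg / 0.0735 kg/s = 49.1156 s

value=49.12 s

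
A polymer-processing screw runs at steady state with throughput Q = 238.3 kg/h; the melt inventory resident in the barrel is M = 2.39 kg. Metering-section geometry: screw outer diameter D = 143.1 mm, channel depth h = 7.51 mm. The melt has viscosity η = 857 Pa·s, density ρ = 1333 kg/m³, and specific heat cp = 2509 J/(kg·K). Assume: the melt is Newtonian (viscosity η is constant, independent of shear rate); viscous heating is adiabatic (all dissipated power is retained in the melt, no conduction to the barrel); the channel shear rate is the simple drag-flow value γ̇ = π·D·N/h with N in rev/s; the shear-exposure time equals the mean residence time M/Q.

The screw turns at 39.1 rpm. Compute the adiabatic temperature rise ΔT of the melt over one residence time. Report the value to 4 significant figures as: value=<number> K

value=14.08 K

Throughput in SI: Q_s = 238.3 kg/h ÷ 3600 s/h = 0.0661944 kg/s
Mean residence time: t_res = M/Q_s = 2.39 kg / 0.0661944 kg/s = 36.1057 s
Convert to SI: D = 0.1431 m, h = 0.00751 m, N = 39.1/60 = 0.651667 rev/s
γ̇ = π D N / h = (π)(0.1431)(0.651667) / 0.00751 = 39.0099 s⁻¹
ΔT = η·γ̇²·t_res / (ρ·cp) = 857 · (39.0099)² · 36.1057 / (1333 · 2509) = 14.0792 K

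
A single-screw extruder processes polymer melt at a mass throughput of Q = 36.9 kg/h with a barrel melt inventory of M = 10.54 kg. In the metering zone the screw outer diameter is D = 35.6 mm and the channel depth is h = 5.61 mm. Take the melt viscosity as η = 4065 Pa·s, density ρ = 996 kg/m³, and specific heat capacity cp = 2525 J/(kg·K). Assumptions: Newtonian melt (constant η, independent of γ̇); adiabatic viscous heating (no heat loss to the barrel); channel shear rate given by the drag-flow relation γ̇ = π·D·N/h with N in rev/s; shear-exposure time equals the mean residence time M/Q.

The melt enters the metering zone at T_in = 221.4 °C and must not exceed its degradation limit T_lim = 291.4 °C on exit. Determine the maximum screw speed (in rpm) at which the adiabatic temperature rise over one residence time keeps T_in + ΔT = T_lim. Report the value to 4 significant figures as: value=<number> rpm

value=19.53 rpm

Convert throughput: Q = 36.9 kg/h = 36.9/3600 = 0.01025 kg/s
t_res = M / Q_s = 10.54 / 0.01025 = 1028.29 s
Geometry in SI: D = 35.6 mm → 0.0356 m, h = 5.61 mm → 0.00561 m
ΔT_a = T_lim − T_in = 291.4 °C − 221.4 °C = 70 K
Invert ΔT = ηγ̇²t_res/(ρcp) for γ̇: γ̇_max² = ΔT_a ρ cp / (η t_res) = 70·996·2525 / (4065·1028.29) = 42.1155 s⁻²
Take the square root: γ̇_max = √(42.1155) = 6.48964 s⁻¹
Solve γ̇ = πDN/h for N: N_max = γ̇_max·h/(π·D) = 6.48964 × 0.00561 / (π × 0.0356) = 0.325525 rev/s = 19.5315 rpm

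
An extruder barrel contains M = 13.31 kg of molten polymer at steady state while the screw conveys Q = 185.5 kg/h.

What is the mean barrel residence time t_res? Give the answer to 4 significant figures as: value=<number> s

Throughput in SI: Q_s = 185.5 kg/h ÷ 3600 s/h = 0.0515278 kg/s
t_res = M / Q_s = 13.31 ÷ 0.0515278 = 258.307 s

value=258.3 s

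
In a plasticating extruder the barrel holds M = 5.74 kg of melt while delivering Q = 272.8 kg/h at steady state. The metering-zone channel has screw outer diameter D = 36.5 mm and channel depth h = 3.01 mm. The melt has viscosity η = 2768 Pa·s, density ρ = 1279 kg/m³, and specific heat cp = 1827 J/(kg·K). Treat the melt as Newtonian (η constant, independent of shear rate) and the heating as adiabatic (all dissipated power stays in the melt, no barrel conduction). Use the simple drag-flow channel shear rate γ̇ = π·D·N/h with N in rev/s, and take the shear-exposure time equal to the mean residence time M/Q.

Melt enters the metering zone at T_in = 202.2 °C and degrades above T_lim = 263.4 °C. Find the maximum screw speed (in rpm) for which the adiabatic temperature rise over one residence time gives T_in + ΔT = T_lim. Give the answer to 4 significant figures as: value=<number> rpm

value=41.13 rpm

Throughput in SI: Q_s = 272.8 kg/h ÷ 3600 s/h = 0.0757778 kg/s
t_res = M / Q_s = 5.74 ÷ 0.0757778 = 75.7478 s
Geometry in SI: D = 36.5 mm → 0.0365 m, h = 3.01 mm → 0.00301 m
ΔT_a = T_lim − T_in = 263.4 °C − 202.2 °C = 61.2 K
γ̇_max² = ΔT_a·ρ·cp / (η·t_res) = [61.2 × 1279 × 1827] / [2768 × 75.7478] = 682.063 s⁻²
Take the square root: γ̇_max = √(682.063) = 26.1163 s⁻¹
N_max = γ̇_max h / (πD) = 26.1163·0.00301/(π·0.0365) = 0.685545 rev/s → ×60 = 41.1327 rpm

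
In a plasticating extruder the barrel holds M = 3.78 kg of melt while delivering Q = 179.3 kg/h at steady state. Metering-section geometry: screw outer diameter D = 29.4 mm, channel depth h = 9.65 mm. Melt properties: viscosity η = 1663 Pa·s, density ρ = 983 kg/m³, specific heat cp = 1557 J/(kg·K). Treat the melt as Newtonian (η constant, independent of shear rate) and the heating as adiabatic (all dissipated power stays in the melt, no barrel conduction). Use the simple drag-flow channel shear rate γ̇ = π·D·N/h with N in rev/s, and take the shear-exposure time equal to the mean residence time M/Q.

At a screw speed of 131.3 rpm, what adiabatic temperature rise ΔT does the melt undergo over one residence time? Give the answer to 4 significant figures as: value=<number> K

value=36.18 K

Q_s = Q / 3600 = 179.3 / 3600 = 0.0498056 kg/s
Mean residence time: t_res = M/Q_s = 3.78 kg / 0.0498056 kg/s = 75.8951 s
Convert to SI: D = 0.0294 m, h = 0.00965 m, N = 131.3/60 = 2.18833 rev/s
Shear rate: γ̇ = πDN/h = π·0.0294·2.18833/0.00965 = 20.9451 s⁻¹
Adiabatic rise: ΔT = η γ̇² t_res / (ρ cp) = 1663·(20.9451)²·75.8951 / (983·1557) = 36.1769 K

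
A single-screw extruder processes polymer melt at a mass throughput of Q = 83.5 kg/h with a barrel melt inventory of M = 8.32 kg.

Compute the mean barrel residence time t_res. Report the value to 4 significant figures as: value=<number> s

Q_s = Q / 3600 = 83.5 / 3600 = 0.0231944 kg/s
t_res = M / Q_s = 8.32 ÷ 0.0231944 = 358.707 s

value=358.7 s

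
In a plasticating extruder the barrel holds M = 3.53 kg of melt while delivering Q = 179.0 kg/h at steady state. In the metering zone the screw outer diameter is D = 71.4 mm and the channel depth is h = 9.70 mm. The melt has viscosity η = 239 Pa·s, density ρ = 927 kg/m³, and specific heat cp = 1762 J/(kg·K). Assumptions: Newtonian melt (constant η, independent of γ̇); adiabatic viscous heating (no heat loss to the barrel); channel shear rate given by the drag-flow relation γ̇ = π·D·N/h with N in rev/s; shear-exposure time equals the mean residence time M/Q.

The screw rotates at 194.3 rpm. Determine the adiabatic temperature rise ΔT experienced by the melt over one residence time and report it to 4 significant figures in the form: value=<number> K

Throughput in SI: Q_s = 179.0 kg/h ÷ 3600 s/h = 0.0497222 kg/s
t_res = M / Q_s = 3.53 / 0.0497222 = 70.9944 s
Geometry in metres: D = 71.4 mm → 0.0714 m, h = 9.70 mm → 0.0097 m; screw speed N = 194.3 rpm = 3.23833 rev/s
γ̇ = π D N / h = (π)(0.0714)(3.23833) / 0.0097 = 74.8855 s⁻¹
ΔT = η·γ̇²·t_res/(ρ·cp) = [239 × 74.8855² × 70.9944] / [927 × 1762] = 58.2549 K

value=58.25 K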